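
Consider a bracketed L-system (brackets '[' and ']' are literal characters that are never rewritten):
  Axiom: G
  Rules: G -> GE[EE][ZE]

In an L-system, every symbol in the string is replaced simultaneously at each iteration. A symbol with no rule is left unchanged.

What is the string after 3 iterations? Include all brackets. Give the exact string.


Step 0: G
Step 1: GE[EE][ZE]
Step 2: GE[EE][ZE]E[EE][ZE]
Step 3: GE[EE][ZE]E[EE][ZE]E[EE][ZE]

Answer: GE[EE][ZE]E[EE][ZE]E[EE][ZE]


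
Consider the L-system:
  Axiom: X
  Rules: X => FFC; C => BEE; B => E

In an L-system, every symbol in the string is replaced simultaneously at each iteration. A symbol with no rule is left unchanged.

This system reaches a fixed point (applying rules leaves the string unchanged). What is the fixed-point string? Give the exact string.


Answer: FFEEE

Derivation:
Step 0: X
Step 1: FFC
Step 2: FFBEE
Step 3: FFEEE
Step 4: FFEEE  (unchanged — fixed point at step 3)


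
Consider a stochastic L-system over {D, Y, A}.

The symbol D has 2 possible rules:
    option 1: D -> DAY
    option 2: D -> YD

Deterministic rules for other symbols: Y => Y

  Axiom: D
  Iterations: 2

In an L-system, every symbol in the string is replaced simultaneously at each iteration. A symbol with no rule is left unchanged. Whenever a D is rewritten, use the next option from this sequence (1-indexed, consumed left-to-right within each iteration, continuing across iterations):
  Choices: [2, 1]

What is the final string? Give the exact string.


Step 0: D
Step 1: YD  (used choices [2])
Step 2: YDAY  (used choices [1])

Answer: YDAY


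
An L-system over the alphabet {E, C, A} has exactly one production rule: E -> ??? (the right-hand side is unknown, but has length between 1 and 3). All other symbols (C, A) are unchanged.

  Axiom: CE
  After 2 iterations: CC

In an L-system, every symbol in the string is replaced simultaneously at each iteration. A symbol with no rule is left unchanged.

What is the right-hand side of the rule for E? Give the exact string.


Trying E -> C:
  Step 0: CE
  Step 1: CC
  Step 2: CC
Matches the given result.

Answer: C


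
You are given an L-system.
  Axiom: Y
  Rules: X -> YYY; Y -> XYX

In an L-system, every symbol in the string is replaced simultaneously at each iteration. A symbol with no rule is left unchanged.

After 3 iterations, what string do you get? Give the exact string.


Answer: XYXXYXXYXYYYXYXYYYXYXXYXXYX

Derivation:
Step 0: Y
Step 1: XYX
Step 2: YYYXYXYYY
Step 3: XYXXYXXYXYYYXYXYYYXYXXYXXYX


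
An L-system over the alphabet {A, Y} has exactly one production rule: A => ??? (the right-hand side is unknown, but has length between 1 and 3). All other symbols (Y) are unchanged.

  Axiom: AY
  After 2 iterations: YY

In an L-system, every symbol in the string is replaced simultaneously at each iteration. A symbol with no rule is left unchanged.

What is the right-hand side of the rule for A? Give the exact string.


Answer: Y

Derivation:
Trying A => Y:
  Step 0: AY
  Step 1: YY
  Step 2: YY
Matches the given result.


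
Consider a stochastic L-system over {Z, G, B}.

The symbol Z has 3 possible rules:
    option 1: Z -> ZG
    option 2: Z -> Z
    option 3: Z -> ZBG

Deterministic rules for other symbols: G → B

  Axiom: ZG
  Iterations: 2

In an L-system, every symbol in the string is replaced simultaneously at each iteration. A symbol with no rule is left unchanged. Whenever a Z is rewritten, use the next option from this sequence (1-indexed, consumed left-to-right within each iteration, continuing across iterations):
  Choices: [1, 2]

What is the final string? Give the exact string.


Step 0: ZG
Step 1: ZGB  (used choices [1])
Step 2: ZBB  (used choices [2])

Answer: ZBB


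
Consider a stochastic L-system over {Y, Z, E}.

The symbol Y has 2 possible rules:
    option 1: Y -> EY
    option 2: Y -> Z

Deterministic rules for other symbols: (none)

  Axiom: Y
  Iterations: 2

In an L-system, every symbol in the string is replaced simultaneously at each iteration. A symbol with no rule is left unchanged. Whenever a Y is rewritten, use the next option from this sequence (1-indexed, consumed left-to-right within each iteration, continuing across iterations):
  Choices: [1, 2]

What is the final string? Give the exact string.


Answer: EZ

Derivation:
Step 0: Y
Step 1: EY  (used choices [1])
Step 2: EZ  (used choices [2])


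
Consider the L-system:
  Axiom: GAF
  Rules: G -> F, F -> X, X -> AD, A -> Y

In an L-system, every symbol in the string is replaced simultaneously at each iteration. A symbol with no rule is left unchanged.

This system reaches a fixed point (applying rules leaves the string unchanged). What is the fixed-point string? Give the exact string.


Step 0: GAF
Step 1: FYX
Step 2: XYAD
Step 3: ADYYD
Step 4: YDYYD
Step 5: YDYYD  (unchanged — fixed point at step 4)

Answer: YDYYD


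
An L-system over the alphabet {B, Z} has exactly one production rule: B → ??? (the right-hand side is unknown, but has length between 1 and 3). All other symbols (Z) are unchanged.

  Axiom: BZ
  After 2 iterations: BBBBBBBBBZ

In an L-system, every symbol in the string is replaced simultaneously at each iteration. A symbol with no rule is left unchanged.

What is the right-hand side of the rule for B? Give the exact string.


Answer: BBB

Derivation:
Trying B → BBB:
  Step 0: BZ
  Step 1: BBBZ
  Step 2: BBBBBBBBBZ
Matches the given result.


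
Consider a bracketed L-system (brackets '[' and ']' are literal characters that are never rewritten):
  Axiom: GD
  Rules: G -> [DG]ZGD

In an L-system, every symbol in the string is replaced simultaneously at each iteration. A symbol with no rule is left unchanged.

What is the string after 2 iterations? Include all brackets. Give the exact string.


Step 0: GD
Step 1: [DG]ZGDD
Step 2: [D[DG]ZGD]Z[DG]ZGDDD

Answer: [D[DG]ZGD]Z[DG]ZGDDD


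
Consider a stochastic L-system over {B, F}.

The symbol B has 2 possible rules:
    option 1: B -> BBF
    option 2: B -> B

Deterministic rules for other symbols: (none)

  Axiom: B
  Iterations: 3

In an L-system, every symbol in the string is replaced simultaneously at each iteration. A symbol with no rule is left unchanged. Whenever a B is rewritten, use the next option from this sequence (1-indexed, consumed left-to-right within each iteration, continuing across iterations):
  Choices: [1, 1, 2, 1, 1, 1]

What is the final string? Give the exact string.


Answer: BBFBBFFBBFF

Derivation:
Step 0: B
Step 1: BBF  (used choices [1])
Step 2: BBFBF  (used choices [1, 2])
Step 3: BBFBBFFBBFF  (used choices [1, 1, 1])


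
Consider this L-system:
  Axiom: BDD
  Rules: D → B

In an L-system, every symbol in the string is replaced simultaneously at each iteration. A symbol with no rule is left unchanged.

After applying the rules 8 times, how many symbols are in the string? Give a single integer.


Answer: 3

Derivation:
Step 0: length = 3
Step 1: length = 3
Step 2: length = 3
Step 3: length = 3
Step 4: length = 3
Step 5: length = 3
Step 6: length = 3
Step 7: length = 3
Step 8: length = 3


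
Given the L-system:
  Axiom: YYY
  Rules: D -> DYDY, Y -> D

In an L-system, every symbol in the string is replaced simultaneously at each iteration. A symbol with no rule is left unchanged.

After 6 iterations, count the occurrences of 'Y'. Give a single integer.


Answer: 264

Derivation:
Step 0: YYY  (3 'Y')
Step 1: DDD  (0 'Y')
Step 2: DYDYDYDYDYDY  (6 'Y')
Step 3: DYDYDDYDYDDYDYDDYDYDDYDYDDYDYD  (12 'Y')
Step 4: DYDYDDYDYDDYDYDYDYDDYDYDDYDYDYDYDDYDYDDYDYDYDYDDYDYDDYDYDYDYDDYDYDDYDYDYDYDDYDYDDYDY  (36 'Y')
Step 5: DYDYDDYDYDDYDYDYDYDDYDYDDYDYDYDYDDYDYDDYDYDDYDYDDYDYDYDYDDYDYDDYDYDYDYDDYDYDDYDYDDYDYDDYDYDYDYDDYDYDDYDYDYDYDDYDYDDYDYDDYDYDDYDYDYDYDDYDYDDYDYDYDYDDYDYDDYDYDDYDYDDYDYDYDYDDYDYDDYDYDYDYDDYDYDDYDYDDYDYDDYDYDYDYDDYDYDDYDYDYDYDDYDYD  (96 'Y')
Step 6: DYDYDDYDYDDYDYDYDYDDYDYDDYDYDYDYDDYDYDDYDYDDYDYDDYDYDYDYDDYDYDDYDYDYDYDDYDYDDYDYDDYDYDDYDYDYDYDDYDYDDYDYDYDYDDYDYDDYDYDYDYDDYDYDDYDYDYDYDDYDYDDYDYDDYDYDDYDYDYDYDDYDYDDYDYDYDYDDYDYDDYDYDDYDYDDYDYDYDYDDYDYDDYDYDYDYDDYDYDDYDYDYDYDDYDYDDYDYDYDYDDYDYDDYDYDDYDYDDYDYDYDYDDYDYDDYDYDYDYDDYDYDDYDYDDYDYDDYDYDYDYDDYDYDDYDYDYDYDDYDYDDYDYDYDYDDYDYDDYDYDYDYDDYDYDDYDYDDYDYDDYDYDYDYDDYDYDDYDYDYDYDDYDYDDYDYDDYDYDDYDYDYDYDDYDYDDYDYDYDYDDYDYDDYDYDYDYDDYDYDDYDYDYDYDDYDYDDYDYDDYDYDDYDYDYDYDDYDYDDYDYDYDYDDYDYDDYDYDDYDYDDYDYDYDYDDYDYDDYDYDYDYDDYDYDDYDYDYDYDDYDYDDYDYDYDYDDYDYDDYDYDDYDYDDYDYDYDYDDYDYDDYDYDYDYDDYDYDDYDYDDYDYDDYDYDYDYDDYDYDDYDY  (264 'Y')


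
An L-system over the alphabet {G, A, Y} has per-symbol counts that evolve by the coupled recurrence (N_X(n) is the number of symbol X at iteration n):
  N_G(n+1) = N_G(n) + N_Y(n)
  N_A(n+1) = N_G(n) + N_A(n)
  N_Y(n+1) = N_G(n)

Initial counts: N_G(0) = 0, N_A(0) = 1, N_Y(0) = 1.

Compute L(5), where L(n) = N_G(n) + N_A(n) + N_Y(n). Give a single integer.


Step 0: N_G=0, N_A=1, N_Y=1, L=2
Step 1: N_G=1, N_A=1, N_Y=0, L=2
Step 2: N_G=1, N_A=2, N_Y=1, L=4
Step 3: N_G=2, N_A=3, N_Y=1, L=6
Step 4: N_G=3, N_A=5, N_Y=2, L=10
Step 5: N_G=5, N_A=8, N_Y=3, L=16

Answer: 16


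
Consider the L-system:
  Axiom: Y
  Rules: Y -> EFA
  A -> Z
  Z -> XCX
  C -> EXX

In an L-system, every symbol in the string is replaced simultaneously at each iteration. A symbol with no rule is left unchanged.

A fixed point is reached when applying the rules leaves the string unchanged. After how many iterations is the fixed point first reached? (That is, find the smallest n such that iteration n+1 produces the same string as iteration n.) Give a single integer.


Step 0: Y
Step 1: EFA
Step 2: EFZ
Step 3: EFXCX
Step 4: EFXEXXX
Step 5: EFXEXXX  (unchanged — fixed point at step 4)

Answer: 4


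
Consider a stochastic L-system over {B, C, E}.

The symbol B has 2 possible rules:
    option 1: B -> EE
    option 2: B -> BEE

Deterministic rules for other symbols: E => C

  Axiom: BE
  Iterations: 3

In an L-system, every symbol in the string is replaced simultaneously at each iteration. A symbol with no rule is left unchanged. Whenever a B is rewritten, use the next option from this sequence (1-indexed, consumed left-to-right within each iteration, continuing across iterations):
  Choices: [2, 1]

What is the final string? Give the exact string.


Step 0: BE
Step 1: BEEC  (used choices [2])
Step 2: EECCC  (used choices [1])
Step 3: CCCCC  (used choices [])

Answer: CCCCC


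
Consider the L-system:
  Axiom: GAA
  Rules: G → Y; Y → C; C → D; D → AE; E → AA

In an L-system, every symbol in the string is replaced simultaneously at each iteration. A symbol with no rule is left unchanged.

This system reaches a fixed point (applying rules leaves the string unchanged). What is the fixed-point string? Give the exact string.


Answer: AAAAA

Derivation:
Step 0: GAA
Step 1: YAA
Step 2: CAA
Step 3: DAA
Step 4: AEAA
Step 5: AAAAA
Step 6: AAAAA  (unchanged — fixed point at step 5)


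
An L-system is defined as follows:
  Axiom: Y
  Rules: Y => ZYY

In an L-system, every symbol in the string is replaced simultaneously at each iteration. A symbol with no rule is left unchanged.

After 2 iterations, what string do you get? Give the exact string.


Step 0: Y
Step 1: ZYY
Step 2: ZZYYZYY

Answer: ZZYYZYY


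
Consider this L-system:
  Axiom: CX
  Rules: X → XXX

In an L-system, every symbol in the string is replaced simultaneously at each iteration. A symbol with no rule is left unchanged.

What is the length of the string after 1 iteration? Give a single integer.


Step 0: length = 2
Step 1: length = 4

Answer: 4


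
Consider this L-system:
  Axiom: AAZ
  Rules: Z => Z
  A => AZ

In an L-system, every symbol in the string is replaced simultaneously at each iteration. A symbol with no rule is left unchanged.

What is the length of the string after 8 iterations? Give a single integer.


Step 0: length = 3
Step 1: length = 5
Step 2: length = 7
Step 3: length = 9
Step 4: length = 11
Step 5: length = 13
Step 6: length = 15
Step 7: length = 17
Step 8: length = 19

Answer: 19


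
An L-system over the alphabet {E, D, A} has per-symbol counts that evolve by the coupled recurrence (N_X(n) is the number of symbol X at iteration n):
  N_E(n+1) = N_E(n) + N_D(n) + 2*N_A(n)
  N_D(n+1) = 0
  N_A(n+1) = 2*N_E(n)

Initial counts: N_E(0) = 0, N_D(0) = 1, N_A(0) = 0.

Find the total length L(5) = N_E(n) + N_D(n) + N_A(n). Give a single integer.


Step 0: N_E=0, N_D=1, N_A=0, L=1
Step 1: N_E=1, N_D=0, N_A=0, L=1
Step 2: N_E=1, N_D=0, N_A=2, L=3
Step 3: N_E=5, N_D=0, N_A=2, L=7
Step 4: N_E=9, N_D=0, N_A=10, L=19
Step 5: N_E=29, N_D=0, N_A=18, L=47

Answer: 47


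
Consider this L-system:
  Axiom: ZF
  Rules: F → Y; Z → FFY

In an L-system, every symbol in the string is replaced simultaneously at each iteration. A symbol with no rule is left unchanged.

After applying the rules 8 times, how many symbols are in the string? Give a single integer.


Answer: 4

Derivation:
Step 0: length = 2
Step 1: length = 4
Step 2: length = 4
Step 3: length = 4
Step 4: length = 4
Step 5: length = 4
Step 6: length = 4
Step 7: length = 4
Step 8: length = 4


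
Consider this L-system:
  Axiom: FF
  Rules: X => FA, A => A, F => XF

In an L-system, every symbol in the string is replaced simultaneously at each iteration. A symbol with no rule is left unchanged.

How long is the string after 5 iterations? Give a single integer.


Step 0: length = 2
Step 1: length = 4
Step 2: length = 8
Step 3: length = 14
Step 4: length = 24
Step 5: length = 40

Answer: 40


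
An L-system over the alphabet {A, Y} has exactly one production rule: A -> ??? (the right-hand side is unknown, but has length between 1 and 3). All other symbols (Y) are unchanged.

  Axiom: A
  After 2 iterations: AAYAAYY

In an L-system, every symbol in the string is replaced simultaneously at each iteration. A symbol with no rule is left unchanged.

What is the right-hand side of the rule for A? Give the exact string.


Answer: AAY

Derivation:
Trying A -> AAY:
  Step 0: A
  Step 1: AAY
  Step 2: AAYAAYY
Matches the given result.


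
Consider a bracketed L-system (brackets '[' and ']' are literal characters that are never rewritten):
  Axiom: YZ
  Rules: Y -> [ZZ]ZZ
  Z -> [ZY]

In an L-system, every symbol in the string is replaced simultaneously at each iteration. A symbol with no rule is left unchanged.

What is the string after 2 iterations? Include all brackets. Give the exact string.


Step 0: YZ
Step 1: [ZZ]ZZ[ZY]
Step 2: [[ZY][ZY]][ZY][ZY][[ZY][ZZ]ZZ]

Answer: [[ZY][ZY]][ZY][ZY][[ZY][ZZ]ZZ]


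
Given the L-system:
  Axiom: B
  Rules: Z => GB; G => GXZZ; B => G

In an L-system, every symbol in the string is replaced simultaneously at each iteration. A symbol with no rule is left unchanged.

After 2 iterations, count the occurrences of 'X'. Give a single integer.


Answer: 1

Derivation:
Step 0: B  (0 'X')
Step 1: G  (0 'X')
Step 2: GXZZ  (1 'X')


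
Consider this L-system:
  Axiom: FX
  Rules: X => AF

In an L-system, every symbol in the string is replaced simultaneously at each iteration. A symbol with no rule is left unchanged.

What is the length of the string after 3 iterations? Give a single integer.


Answer: 3

Derivation:
Step 0: length = 2
Step 1: length = 3
Step 2: length = 3
Step 3: length = 3


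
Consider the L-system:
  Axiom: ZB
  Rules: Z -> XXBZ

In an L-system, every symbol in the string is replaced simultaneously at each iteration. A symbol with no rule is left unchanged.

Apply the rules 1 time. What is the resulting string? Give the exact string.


Step 0: ZB
Step 1: XXBZB

Answer: XXBZB


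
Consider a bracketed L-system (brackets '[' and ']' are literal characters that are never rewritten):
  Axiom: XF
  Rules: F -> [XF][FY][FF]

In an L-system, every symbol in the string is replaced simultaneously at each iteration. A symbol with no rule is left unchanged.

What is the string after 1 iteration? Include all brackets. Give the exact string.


Answer: X[XF][FY][FF]

Derivation:
Step 0: XF
Step 1: X[XF][FY][FF]


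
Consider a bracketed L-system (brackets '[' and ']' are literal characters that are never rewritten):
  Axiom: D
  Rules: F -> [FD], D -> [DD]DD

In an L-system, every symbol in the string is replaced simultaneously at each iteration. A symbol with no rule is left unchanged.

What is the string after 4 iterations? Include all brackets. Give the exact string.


Step 0: D
Step 1: [DD]DD
Step 2: [[DD]DD[DD]DD][DD]DD[DD]DD
Step 3: [[[DD]DD[DD]DD][DD]DD[DD]DD[[DD]DD[DD]DD][DD]DD[DD]DD][[DD]DD[DD]DD][DD]DD[DD]DD[[DD]DD[DD]DD][DD]DD[DD]DD
Step 4: [[[[DD]DD[DD]DD][DD]DD[DD]DD[[DD]DD[DD]DD][DD]DD[DD]DD][[DD]DD[DD]DD][DD]DD[DD]DD[[DD]DD[DD]DD][DD]DD[DD]DD[[[DD]DD[DD]DD][DD]DD[DD]DD[[DD]DD[DD]DD][DD]DD[DD]DD][[DD]DD[DD]DD][DD]DD[DD]DD[[DD]DD[DD]DD][DD]DD[DD]DD][[[DD]DD[DD]DD][DD]DD[DD]DD[[DD]DD[DD]DD][DD]DD[DD]DD][[DD]DD[DD]DD][DD]DD[DD]DD[[DD]DD[DD]DD][DD]DD[DD]DD[[[DD]DD[DD]DD][DD]DD[DD]DD[[DD]DD[DD]DD][DD]DD[DD]DD][[DD]DD[DD]DD][DD]DD[DD]DD[[DD]DD[DD]DD][DD]DD[DD]DD

Answer: [[[[DD]DD[DD]DD][DD]DD[DD]DD[[DD]DD[DD]DD][DD]DD[DD]DD][[DD]DD[DD]DD][DD]DD[DD]DD[[DD]DD[DD]DD][DD]DD[DD]DD[[[DD]DD[DD]DD][DD]DD[DD]DD[[DD]DD[DD]DD][DD]DD[DD]DD][[DD]DD[DD]DD][DD]DD[DD]DD[[DD]DD[DD]DD][DD]DD[DD]DD][[[DD]DD[DD]DD][DD]DD[DD]DD[[DD]DD[DD]DD][DD]DD[DD]DD][[DD]DD[DD]DD][DD]DD[DD]DD[[DD]DD[DD]DD][DD]DD[DD]DD[[[DD]DD[DD]DD][DD]DD[DD]DD[[DD]DD[DD]DD][DD]DD[DD]DD][[DD]DD[DD]DD][DD]DD[DD]DD[[DD]DD[DD]DD][DD]DD[DD]DD


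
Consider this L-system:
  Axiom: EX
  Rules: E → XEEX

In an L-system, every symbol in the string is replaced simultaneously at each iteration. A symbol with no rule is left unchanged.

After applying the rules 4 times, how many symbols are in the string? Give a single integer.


Answer: 47

Derivation:
Step 0: length = 2
Step 1: length = 5
Step 2: length = 11
Step 3: length = 23
Step 4: length = 47


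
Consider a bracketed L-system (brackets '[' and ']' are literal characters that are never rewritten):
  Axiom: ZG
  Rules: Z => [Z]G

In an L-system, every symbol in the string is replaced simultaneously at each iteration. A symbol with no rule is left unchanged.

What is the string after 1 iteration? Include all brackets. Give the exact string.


Step 0: ZG
Step 1: [Z]GG

Answer: [Z]GG


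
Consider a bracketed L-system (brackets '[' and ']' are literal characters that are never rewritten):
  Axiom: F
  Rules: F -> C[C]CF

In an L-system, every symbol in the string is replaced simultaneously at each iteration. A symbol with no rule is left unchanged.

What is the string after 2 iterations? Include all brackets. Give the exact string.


Step 0: F
Step 1: C[C]CF
Step 2: C[C]CC[C]CF

Answer: C[C]CC[C]CF


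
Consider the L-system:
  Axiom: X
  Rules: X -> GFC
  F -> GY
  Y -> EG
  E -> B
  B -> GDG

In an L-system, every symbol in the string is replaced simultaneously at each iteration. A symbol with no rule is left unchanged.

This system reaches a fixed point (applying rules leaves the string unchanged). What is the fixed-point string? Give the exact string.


Answer: GGGDGGC

Derivation:
Step 0: X
Step 1: GFC
Step 2: GGYC
Step 3: GGEGC
Step 4: GGBGC
Step 5: GGGDGGC
Step 6: GGGDGGC  (unchanged — fixed point at step 5)


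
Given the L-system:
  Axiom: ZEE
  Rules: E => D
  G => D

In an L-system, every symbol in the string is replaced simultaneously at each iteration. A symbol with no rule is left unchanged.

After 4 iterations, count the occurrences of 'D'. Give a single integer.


Step 0: ZEE  (0 'D')
Step 1: ZDD  (2 'D')
Step 2: ZDD  (2 'D')
Step 3: ZDD  (2 'D')
Step 4: ZDD  (2 'D')

Answer: 2


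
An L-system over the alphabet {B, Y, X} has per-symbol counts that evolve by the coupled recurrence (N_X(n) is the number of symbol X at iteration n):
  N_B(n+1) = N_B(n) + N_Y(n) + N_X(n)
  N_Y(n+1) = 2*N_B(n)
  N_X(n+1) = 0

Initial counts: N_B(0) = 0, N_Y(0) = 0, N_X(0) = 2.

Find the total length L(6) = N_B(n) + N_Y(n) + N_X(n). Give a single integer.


Step 0: N_B=0, N_Y=0, N_X=2, L=2
Step 1: N_B=2, N_Y=0, N_X=0, L=2
Step 2: N_B=2, N_Y=4, N_X=0, L=6
Step 3: N_B=6, N_Y=4, N_X=0, L=10
Step 4: N_B=10, N_Y=12, N_X=0, L=22
Step 5: N_B=22, N_Y=20, N_X=0, L=42
Step 6: N_B=42, N_Y=44, N_X=0, L=86

Answer: 86


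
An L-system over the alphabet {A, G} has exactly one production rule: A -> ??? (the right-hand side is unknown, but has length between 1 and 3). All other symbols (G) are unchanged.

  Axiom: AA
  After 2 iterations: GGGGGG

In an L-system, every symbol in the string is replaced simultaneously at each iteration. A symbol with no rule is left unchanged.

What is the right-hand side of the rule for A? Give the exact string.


Answer: GGG

Derivation:
Trying A -> GGG:
  Step 0: AA
  Step 1: GGGGGG
  Step 2: GGGGGG
Matches the given result.


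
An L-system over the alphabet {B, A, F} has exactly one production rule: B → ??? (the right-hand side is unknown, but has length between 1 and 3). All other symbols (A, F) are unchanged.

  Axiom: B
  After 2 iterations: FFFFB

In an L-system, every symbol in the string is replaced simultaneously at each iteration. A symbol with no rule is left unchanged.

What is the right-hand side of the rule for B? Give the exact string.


Trying B → FFB:
  Step 0: B
  Step 1: FFB
  Step 2: FFFFB
Matches the given result.

Answer: FFB


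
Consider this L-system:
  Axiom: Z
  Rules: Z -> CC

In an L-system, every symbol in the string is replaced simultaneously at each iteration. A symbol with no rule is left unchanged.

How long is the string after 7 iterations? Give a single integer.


Step 0: length = 1
Step 1: length = 2
Step 2: length = 2
Step 3: length = 2
Step 4: length = 2
Step 5: length = 2
Step 6: length = 2
Step 7: length = 2

Answer: 2


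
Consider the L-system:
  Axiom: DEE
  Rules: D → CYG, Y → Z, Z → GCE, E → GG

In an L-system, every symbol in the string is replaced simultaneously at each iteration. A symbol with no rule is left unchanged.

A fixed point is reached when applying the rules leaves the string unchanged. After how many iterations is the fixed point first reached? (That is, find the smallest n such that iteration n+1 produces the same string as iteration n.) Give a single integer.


Step 0: DEE
Step 1: CYGGGGG
Step 2: CZGGGGG
Step 3: CGCEGGGGG
Step 4: CGCGGGGGGG
Step 5: CGCGGGGGGG  (unchanged — fixed point at step 4)

Answer: 4


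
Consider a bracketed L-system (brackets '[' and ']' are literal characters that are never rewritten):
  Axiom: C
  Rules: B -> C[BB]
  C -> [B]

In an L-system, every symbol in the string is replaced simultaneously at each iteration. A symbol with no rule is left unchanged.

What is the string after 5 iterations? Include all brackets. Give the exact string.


Step 0: C
Step 1: [B]
Step 2: [C[BB]]
Step 3: [[B][C[BB]C[BB]]]
Step 4: [[C[BB]][[B][C[BB]C[BB]][B][C[BB]C[BB]]]]
Step 5: [[[B][C[BB]C[BB]]][[C[BB]][[B][C[BB]C[BB]][B][C[BB]C[BB]]][C[BB]][[B][C[BB]C[BB]][B][C[BB]C[BB]]]]]

Answer: [[[B][C[BB]C[BB]]][[C[BB]][[B][C[BB]C[BB]][B][C[BB]C[BB]]][C[BB]][[B][C[BB]C[BB]][B][C[BB]C[BB]]]]]


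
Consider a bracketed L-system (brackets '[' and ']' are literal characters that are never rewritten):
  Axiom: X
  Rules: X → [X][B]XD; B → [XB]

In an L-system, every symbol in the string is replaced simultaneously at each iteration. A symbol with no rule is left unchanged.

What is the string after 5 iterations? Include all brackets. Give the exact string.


Answer: [[[[[X][B]XD][[XB]][X][B]XDD][[[X][B]XD[XB]]][[X][B]XD][[XB]][X][B]XDDD][[[[X][B]XD][[XB]][X][B]XDD[[X][B]XD[XB]]]][[[X][B]XD][[XB]][X][B]XDD][[[X][B]XD[XB]]][[X][B]XD][[XB]][X][B]XDDDD][[[[[X][B]XD][[XB]][X][B]XDD][[[X][B]XD[XB]]][[X][B]XD][[XB]][X][B]XDDD[[[X][B]XD][[XB]][X][B]XDD[[X][B]XD[XB]]]]][[[[X][B]XD][[XB]][X][B]XDD][[[X][B]XD[XB]]][[X][B]XD][[XB]][X][B]XDDD][[[[X][B]XD][[XB]][X][B]XDD[[X][B]XD[XB]]]][[[X][B]XD][[XB]][X][B]XDD][[[X][B]XD[XB]]][[X][B]XD][[XB]][X][B]XDDDDD

Derivation:
Step 0: X
Step 1: [X][B]XD
Step 2: [[X][B]XD][[XB]][X][B]XDD
Step 3: [[[X][B]XD][[XB]][X][B]XDD][[[X][B]XD[XB]]][[X][B]XD][[XB]][X][B]XDDD
Step 4: [[[[X][B]XD][[XB]][X][B]XDD][[[X][B]XD[XB]]][[X][B]XD][[XB]][X][B]XDDD][[[[X][B]XD][[XB]][X][B]XDD[[X][B]XD[XB]]]][[[X][B]XD][[XB]][X][B]XDD][[[X][B]XD[XB]]][[X][B]XD][[XB]][X][B]XDDDD
Step 5: [[[[[X][B]XD][[XB]][X][B]XDD][[[X][B]XD[XB]]][[X][B]XD][[XB]][X][B]XDDD][[[[X][B]XD][[XB]][X][B]XDD[[X][B]XD[XB]]]][[[X][B]XD][[XB]][X][B]XDD][[[X][B]XD[XB]]][[X][B]XD][[XB]][X][B]XDDDD][[[[[X][B]XD][[XB]][X][B]XDD][[[X][B]XD[XB]]][[X][B]XD][[XB]][X][B]XDDD[[[X][B]XD][[XB]][X][B]XDD[[X][B]XD[XB]]]]][[[[X][B]XD][[XB]][X][B]XDD][[[X][B]XD[XB]]][[X][B]XD][[XB]][X][B]XDDD][[[[X][B]XD][[XB]][X][B]XDD[[X][B]XD[XB]]]][[[X][B]XD][[XB]][X][B]XDD][[[X][B]XD[XB]]][[X][B]XD][[XB]][X][B]XDDDDD


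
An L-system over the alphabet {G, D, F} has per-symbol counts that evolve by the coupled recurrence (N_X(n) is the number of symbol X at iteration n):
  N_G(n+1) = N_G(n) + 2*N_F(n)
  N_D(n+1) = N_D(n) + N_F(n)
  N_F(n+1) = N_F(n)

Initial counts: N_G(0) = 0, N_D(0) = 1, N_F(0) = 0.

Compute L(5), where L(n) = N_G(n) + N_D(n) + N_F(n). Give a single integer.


Answer: 1

Derivation:
Step 0: N_G=0, N_D=1, N_F=0, L=1
Step 1: N_G=0, N_D=1, N_F=0, L=1
Step 2: N_G=0, N_D=1, N_F=0, L=1
Step 3: N_G=0, N_D=1, N_F=0, L=1
Step 4: N_G=0, N_D=1, N_F=0, L=1
Step 5: N_G=0, N_D=1, N_F=0, L=1


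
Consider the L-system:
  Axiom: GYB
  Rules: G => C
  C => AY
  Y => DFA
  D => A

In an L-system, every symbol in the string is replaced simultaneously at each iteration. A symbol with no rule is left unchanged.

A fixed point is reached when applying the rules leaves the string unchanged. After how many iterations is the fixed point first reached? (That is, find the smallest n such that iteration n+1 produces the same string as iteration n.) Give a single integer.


Answer: 4

Derivation:
Step 0: GYB
Step 1: CDFAB
Step 2: AYAFAB
Step 3: ADFAAFAB
Step 4: AAFAAFAB
Step 5: AAFAAFAB  (unchanged — fixed point at step 4)


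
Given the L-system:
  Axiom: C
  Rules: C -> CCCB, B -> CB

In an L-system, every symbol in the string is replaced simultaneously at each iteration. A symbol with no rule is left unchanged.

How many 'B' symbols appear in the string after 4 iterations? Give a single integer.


Step 0: C  (0 'B')
Step 1: CCCB  (1 'B')
Step 2: CCCBCCCBCCCBCB  (4 'B')
Step 3: CCCBCCCBCCCBCBCCCBCCCBCCCBCBCCCBCCCBCCCBCBCCCBCB  (14 'B')
Step 4: CCCBCCCBCCCBCBCCCBCCCBCCCBCBCCCBCCCBCCCBCBCCCBCBCCCBCCCBCCCBCBCCCBCCCBCCCBCBCCCBCCCBCCCBCBCCCBCBCCCBCCCBCCCBCBCCCBCCCBCCCBCBCCCBCCCBCCCBCBCCCBCBCCCBCCCBCCCBCBCCCBCB  (48 'B')

Answer: 48


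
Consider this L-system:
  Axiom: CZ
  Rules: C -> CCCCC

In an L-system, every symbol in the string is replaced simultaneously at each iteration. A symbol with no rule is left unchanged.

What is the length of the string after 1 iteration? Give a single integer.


Answer: 6

Derivation:
Step 0: length = 2
Step 1: length = 6


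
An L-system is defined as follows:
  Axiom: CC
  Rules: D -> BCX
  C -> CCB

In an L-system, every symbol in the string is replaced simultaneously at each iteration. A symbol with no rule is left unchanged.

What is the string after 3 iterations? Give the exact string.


Step 0: CC
Step 1: CCBCCB
Step 2: CCBCCBBCCBCCBB
Step 3: CCBCCBBCCBCCBBBCCBCCBBCCBCCBBB

Answer: CCBCCBBCCBCCBBBCCBCCBBCCBCCBBB


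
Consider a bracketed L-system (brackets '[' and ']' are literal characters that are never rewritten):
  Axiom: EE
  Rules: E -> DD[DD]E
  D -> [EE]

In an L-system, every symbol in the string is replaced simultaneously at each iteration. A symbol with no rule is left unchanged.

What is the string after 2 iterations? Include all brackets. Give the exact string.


Step 0: EE
Step 1: DD[DD]EDD[DD]E
Step 2: [EE][EE][[EE][EE]]DD[DD]E[EE][EE][[EE][EE]]DD[DD]E

Answer: [EE][EE][[EE][EE]]DD[DD]E[EE][EE][[EE][EE]]DD[DD]E


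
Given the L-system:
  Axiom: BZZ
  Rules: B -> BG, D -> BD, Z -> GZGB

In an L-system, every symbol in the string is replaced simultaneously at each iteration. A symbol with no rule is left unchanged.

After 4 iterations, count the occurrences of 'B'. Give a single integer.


Answer: 9

Derivation:
Step 0: BZZ  (1 'B')
Step 1: BGGZGBGZGB  (3 'B')
Step 2: BGGGGZGBGBGGGZGBGBG  (5 'B')
Step 3: BGGGGGGZGBGBGGBGGGGGZGBGBGGBGG  (7 'B')
Step 4: BGGGGGGGGZGBGBGGBGGGBGGGGGGGZGBGBGGBGGGBGGG  (9 'B')


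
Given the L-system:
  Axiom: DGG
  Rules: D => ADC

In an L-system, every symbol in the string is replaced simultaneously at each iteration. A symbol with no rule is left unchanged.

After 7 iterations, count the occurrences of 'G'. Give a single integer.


Step 0: DGG  (2 'G')
Step 1: ADCGG  (2 'G')
Step 2: AADCCGG  (2 'G')
Step 3: AAADCCCGG  (2 'G')
Step 4: AAAADCCCCGG  (2 'G')
Step 5: AAAAADCCCCCGG  (2 'G')
Step 6: AAAAAADCCCCCCGG  (2 'G')
Step 7: AAAAAAADCCCCCCCGG  (2 'G')

Answer: 2


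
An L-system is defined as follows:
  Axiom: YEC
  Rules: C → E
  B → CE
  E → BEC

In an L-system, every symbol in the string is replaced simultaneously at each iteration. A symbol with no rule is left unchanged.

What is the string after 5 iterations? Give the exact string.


Step 0: YEC
Step 1: YBECE
Step 2: YCEBECEBEC
Step 3: YEBECCEBECEBECCEBECE
Step 4: YBECCEBECEEBECCEBECEBECCEBECEEBECCEBECEBEC
Step 5: YCEBECEEBECCEBECEBECBECCEBECEEBECCEBECEBECCEBECEEBECCEBECEBECBECCEBECEEBECCEBECEBECCEBECE

Answer: YCEBECEEBECCEBECEBECBECCEBECEEBECCEBECEBECCEBECEEBECCEBECEBECBECCEBECEEBECCEBECEBECCEBECE


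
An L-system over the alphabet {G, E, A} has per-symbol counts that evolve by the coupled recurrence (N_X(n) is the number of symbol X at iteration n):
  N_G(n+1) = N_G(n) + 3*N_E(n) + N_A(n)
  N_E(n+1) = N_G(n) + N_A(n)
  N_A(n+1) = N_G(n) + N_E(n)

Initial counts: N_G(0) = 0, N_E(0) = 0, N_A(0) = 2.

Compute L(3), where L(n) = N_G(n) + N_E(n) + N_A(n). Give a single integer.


Step 0: N_G=0, N_E=0, N_A=2, L=2
Step 1: N_G=2, N_E=2, N_A=0, L=4
Step 2: N_G=8, N_E=2, N_A=4, L=14
Step 3: N_G=18, N_E=12, N_A=10, L=40

Answer: 40


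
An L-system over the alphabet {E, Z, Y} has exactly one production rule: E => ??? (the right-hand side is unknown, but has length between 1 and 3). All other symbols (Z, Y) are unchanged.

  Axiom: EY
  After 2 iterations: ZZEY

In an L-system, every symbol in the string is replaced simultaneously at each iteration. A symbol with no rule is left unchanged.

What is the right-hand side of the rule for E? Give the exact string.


Answer: ZE

Derivation:
Trying E => ZE:
  Step 0: EY
  Step 1: ZEY
  Step 2: ZZEY
Matches the given result.


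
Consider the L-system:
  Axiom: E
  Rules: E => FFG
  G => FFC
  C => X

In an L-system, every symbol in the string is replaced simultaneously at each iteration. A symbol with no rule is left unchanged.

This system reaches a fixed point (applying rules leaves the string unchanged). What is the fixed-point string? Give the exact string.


Answer: FFFFX

Derivation:
Step 0: E
Step 1: FFG
Step 2: FFFFC
Step 3: FFFFX
Step 4: FFFFX  (unchanged — fixed point at step 3)


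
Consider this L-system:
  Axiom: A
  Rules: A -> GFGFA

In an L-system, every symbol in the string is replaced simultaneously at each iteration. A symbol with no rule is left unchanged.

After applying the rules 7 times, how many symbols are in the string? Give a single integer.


Answer: 29

Derivation:
Step 0: length = 1
Step 1: length = 5
Step 2: length = 9
Step 3: length = 13
Step 4: length = 17
Step 5: length = 21
Step 6: length = 25
Step 7: length = 29


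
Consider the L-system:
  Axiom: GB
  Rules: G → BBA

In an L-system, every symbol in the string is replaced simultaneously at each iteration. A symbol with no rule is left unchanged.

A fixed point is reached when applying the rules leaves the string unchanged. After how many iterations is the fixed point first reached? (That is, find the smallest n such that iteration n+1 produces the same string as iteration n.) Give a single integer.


Step 0: GB
Step 1: BBAB
Step 2: BBAB  (unchanged — fixed point at step 1)

Answer: 1


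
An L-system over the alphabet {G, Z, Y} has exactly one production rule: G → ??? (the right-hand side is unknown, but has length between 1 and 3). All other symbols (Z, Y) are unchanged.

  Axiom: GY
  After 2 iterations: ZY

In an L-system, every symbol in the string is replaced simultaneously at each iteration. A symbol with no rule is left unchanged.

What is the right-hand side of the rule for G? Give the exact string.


Answer: Z

Derivation:
Trying G → Z:
  Step 0: GY
  Step 1: ZY
  Step 2: ZY
Matches the given result.


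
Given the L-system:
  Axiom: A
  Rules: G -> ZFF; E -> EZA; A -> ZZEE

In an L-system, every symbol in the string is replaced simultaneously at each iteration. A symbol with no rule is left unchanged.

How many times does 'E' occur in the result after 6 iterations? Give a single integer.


Step 0: A  (0 'E')
Step 1: ZZEE  (2 'E')
Step 2: ZZEZAEZA  (2 'E')
Step 3: ZZEZAZZZEEEZAZZZEE  (6 'E')
Step 4: ZZEZAZZZEEZZZEZAEZAEZAZZZEEZZZEZAEZA  (10 'E')
Step 5: ZZEZAZZZEEZZZEZAEZAZZZEZAZZZEEEZAZZZEEEZAZZZEEZZZEZAEZAZZZEZAZZZEEEZAZZZEE  (22 'E')
Step 6: ZZEZAZZZEEZZZEZAEZAZZZEZAZZZEEEZAZZZEEZZZEZAZZZEEZZZEZAEZAEZAZZZEEZZZEZAEZAEZAZZZEEZZZEZAEZAZZZEZAZZZEEEZAZZZEEZZZEZAZZZEEZZZEZAEZAEZAZZZEEZZZEZAEZA  (42 'E')

Answer: 42


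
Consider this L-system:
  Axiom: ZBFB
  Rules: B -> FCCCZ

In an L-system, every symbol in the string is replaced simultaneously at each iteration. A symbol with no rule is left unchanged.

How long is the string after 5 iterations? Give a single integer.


Answer: 12

Derivation:
Step 0: length = 4
Step 1: length = 12
Step 2: length = 12
Step 3: length = 12
Step 4: length = 12
Step 5: length = 12


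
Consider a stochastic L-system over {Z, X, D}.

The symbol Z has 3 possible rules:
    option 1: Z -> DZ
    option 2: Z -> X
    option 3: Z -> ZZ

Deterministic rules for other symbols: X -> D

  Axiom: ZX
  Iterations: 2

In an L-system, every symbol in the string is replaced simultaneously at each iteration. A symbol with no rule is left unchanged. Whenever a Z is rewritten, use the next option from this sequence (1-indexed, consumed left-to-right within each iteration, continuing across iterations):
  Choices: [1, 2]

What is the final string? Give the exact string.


Step 0: ZX
Step 1: DZD  (used choices [1])
Step 2: DXD  (used choices [2])

Answer: DXD


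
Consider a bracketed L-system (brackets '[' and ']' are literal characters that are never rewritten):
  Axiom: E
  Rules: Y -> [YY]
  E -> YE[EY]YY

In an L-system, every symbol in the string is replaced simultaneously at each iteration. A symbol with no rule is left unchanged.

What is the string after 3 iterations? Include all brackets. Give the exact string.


Answer: [[YY][YY]][YY]YE[EY]YY[YE[EY]YY[YY]][YY][YY][[YY]YE[EY]YY[YE[EY]YY[YY]][YY][YY][[YY][YY]]][[YY][YY]][[YY][YY]]

Derivation:
Step 0: E
Step 1: YE[EY]YY
Step 2: [YY]YE[EY]YY[YE[EY]YY[YY]][YY][YY]
Step 3: [[YY][YY]][YY]YE[EY]YY[YE[EY]YY[YY]][YY][YY][[YY]YE[EY]YY[YE[EY]YY[YY]][YY][YY][[YY][YY]]][[YY][YY]][[YY][YY]]


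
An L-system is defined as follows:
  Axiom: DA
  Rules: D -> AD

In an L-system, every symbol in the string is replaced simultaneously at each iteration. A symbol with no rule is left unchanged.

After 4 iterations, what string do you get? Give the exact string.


Answer: AAAADA

Derivation:
Step 0: DA
Step 1: ADA
Step 2: AADA
Step 3: AAADA
Step 4: AAAADA


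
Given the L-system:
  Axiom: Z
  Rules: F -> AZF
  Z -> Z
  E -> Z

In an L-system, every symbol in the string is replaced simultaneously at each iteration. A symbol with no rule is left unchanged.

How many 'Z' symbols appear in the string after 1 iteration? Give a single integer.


Step 0: Z  (1 'Z')
Step 1: Z  (1 'Z')

Answer: 1


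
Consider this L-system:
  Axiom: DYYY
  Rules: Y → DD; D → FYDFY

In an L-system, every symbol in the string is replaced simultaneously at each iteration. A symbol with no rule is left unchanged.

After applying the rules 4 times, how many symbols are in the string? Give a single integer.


Step 0: length = 4
Step 1: length = 11
Step 2: length = 41
Step 3: length = 99
Step 4: length = 277

Answer: 277


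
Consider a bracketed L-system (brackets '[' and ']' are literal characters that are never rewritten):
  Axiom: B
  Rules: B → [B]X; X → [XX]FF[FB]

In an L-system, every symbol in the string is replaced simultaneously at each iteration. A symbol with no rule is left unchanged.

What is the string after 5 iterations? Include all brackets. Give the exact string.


Answer: [[[[[B]X][XX]FF[FB]][[XX]FF[FB][XX]FF[FB]]FF[F[B]X]][[[XX]FF[FB][XX]FF[FB]]FF[F[B]X][[XX]FF[FB][XX]FF[FB]]FF[F[B]X]]FF[F[[B]X][XX]FF[FB]]][[[[XX]FF[FB][XX]FF[FB]]FF[F[B]X][[XX]FF[FB][XX]FF[FB]]FF[F[B]X]]FF[F[[B]X][XX]FF[FB]][[[XX]FF[FB][XX]FF[FB]]FF[F[B]X][[XX]FF[FB][XX]FF[FB]]FF[F[B]X]]FF[F[[B]X][XX]FF[FB]]]FF[F[[[B]X][XX]FF[FB]][[XX]FF[FB][XX]FF[FB]]FF[F[B]X]]

Derivation:
Step 0: B
Step 1: [B]X
Step 2: [[B]X][XX]FF[FB]
Step 3: [[[B]X][XX]FF[FB]][[XX]FF[FB][XX]FF[FB]]FF[F[B]X]
Step 4: [[[[B]X][XX]FF[FB]][[XX]FF[FB][XX]FF[FB]]FF[F[B]X]][[[XX]FF[FB][XX]FF[FB]]FF[F[B]X][[XX]FF[FB][XX]FF[FB]]FF[F[B]X]]FF[F[[B]X][XX]FF[FB]]
Step 5: [[[[[B]X][XX]FF[FB]][[XX]FF[FB][XX]FF[FB]]FF[F[B]X]][[[XX]FF[FB][XX]FF[FB]]FF[F[B]X][[XX]FF[FB][XX]FF[FB]]FF[F[B]X]]FF[F[[B]X][XX]FF[FB]]][[[[XX]FF[FB][XX]FF[FB]]FF[F[B]X][[XX]FF[FB][XX]FF[FB]]FF[F[B]X]]FF[F[[B]X][XX]FF[FB]][[[XX]FF[FB][XX]FF[FB]]FF[F[B]X][[XX]FF[FB][XX]FF[FB]]FF[F[B]X]]FF[F[[B]X][XX]FF[FB]]]FF[F[[[B]X][XX]FF[FB]][[XX]FF[FB][XX]FF[FB]]FF[F[B]X]]


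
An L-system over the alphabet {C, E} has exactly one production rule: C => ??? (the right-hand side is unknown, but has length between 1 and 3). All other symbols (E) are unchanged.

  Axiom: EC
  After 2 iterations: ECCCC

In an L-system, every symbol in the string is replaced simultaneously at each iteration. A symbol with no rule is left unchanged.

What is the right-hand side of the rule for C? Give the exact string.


Trying C => CC:
  Step 0: EC
  Step 1: ECC
  Step 2: ECCCC
Matches the given result.

Answer: CC


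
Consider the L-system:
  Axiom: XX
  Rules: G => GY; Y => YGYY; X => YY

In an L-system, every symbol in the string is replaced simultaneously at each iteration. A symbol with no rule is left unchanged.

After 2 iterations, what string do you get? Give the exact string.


Answer: YGYYYGYYYGYYYGYY

Derivation:
Step 0: XX
Step 1: YYYY
Step 2: YGYYYGYYYGYYYGYY


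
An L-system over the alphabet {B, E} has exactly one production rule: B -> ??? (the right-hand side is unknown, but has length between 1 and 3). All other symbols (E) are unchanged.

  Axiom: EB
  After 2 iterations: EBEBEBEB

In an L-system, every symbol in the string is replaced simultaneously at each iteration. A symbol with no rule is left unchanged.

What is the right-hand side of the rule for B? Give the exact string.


Answer: BEB

Derivation:
Trying B -> BEB:
  Step 0: EB
  Step 1: EBEB
  Step 2: EBEBEBEB
Matches the given result.


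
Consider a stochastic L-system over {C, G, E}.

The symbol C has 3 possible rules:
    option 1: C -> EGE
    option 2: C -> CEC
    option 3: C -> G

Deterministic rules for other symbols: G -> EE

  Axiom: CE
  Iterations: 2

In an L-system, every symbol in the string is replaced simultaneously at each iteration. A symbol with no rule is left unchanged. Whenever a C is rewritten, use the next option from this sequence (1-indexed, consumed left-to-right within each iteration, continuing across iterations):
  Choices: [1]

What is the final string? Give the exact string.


Step 0: CE
Step 1: EGEE  (used choices [1])
Step 2: EEEEE  (used choices [])

Answer: EEEEE


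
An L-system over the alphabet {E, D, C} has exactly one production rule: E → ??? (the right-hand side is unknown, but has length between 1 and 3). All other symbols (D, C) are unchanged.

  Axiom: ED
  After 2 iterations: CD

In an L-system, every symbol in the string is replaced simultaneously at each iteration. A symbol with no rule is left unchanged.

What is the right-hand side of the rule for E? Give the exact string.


Answer: C

Derivation:
Trying E → C:
  Step 0: ED
  Step 1: CD
  Step 2: CD
Matches the given result.
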